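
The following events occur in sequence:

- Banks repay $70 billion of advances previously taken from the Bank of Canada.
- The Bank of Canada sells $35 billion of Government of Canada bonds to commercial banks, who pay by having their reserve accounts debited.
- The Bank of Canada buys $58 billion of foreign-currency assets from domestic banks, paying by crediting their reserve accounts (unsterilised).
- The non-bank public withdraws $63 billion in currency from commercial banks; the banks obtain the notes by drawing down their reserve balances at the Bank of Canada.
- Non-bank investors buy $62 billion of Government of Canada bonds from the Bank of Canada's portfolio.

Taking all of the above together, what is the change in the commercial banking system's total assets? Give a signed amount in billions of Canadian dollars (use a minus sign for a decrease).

Discount-window repayment $70 billion: bank balance sheets shrink → −$70B.
OMO sale (to banks) $35 billion: just an asset swap on bank balance sheets → 0.
FX purchase $58 billion: just an asset swap on bank balance sheets → 0.
Currency withdrawal $63 billion: bank balance sheets shrink → −$63B.
Asset sale (to non-banks) $62 billion: bank balance sheets shrink → −$62B.
Net: −70 + 0 + 0 − 63 − 62 = -$195 billion.

-$195 billion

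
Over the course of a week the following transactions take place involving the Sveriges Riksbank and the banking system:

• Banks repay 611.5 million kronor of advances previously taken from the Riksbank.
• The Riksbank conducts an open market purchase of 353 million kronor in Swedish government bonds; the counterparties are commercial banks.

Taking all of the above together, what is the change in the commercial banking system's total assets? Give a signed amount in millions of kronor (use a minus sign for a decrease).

-611.5 million

Riksbank balance sheet:
  Assets:      Securities +353M, Loans to banks −611.5M
  Liabilities: Bank reserves −258.5M
Commercial banking system:
  Assets:      Reserves at CB −258.5M, Securities −353M
  Liabilities: Borrowings from CB −611.5M
Change in total bank assets = -611.5 million.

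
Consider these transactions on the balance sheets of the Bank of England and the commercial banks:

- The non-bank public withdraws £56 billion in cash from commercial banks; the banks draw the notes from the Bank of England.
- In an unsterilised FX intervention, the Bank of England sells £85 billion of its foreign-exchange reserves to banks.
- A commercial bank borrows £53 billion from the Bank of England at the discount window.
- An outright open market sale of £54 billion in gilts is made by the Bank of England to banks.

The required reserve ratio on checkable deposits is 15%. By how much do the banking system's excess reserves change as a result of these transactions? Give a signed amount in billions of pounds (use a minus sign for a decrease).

-£133.6 billion

Currency withdrawal £56 billion: reserves −£56B, deposits −£56B.
FX sale £85 billion: reserves −£85B, deposits 0.
Discount-window loan £53 billion: reserves +£53B, deposits 0.
OMO sale (to banks) £54 billion: reserves −£54B, deposits 0.
Totals: Δreserves = −£142B, Δdeposits = −£56B.
Δrequired reserves = 15% × −£56B = −£8.4B.
Δexcess reserves = Δreserves − Δrequired = −£142B − (−£8.4B) = -£133.6 billion.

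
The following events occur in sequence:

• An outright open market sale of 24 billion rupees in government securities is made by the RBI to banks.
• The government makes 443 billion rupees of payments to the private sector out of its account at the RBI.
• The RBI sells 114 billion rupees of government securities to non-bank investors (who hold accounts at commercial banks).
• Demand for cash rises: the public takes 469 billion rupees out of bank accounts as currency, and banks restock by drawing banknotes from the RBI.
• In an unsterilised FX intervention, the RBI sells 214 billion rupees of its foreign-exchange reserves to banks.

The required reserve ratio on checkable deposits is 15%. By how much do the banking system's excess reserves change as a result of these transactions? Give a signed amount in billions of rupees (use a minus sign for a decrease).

-357 billion

OMO sale (to banks) 24 billion rupees: reserves −24B, deposits 0.
Government spending 443 billion rupees: reserves +443B, deposits +443B.
Asset sale (to non-banks) 114 billion rupees: reserves −114B, deposits −114B.
Currency withdrawal 469 billion rupees: reserves −469B, deposits −469B.
FX sale 214 billion rupees: reserves −214B, deposits 0.
Totals: Δreserves = −378B, Δdeposits = −140B.
Δrequired reserves = 15% × −140B = −21B.
Δexcess reserves = Δreserves − Δrequired = −378B − (−21B) = -357 billion.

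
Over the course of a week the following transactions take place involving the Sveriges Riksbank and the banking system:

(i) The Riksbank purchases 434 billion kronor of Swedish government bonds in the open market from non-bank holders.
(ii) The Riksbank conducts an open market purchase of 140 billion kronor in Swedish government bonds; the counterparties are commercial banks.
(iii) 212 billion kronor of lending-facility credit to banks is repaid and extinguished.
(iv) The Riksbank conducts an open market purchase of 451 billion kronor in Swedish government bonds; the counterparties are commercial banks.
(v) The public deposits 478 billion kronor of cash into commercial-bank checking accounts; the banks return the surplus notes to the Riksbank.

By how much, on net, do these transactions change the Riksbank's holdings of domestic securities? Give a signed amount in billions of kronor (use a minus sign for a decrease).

Asset purchase (from non-banks) 434 billion kronor: securities added to the Riksbank's portfolio → +434B.
OMO purchase (from banks) 140 billion kronor: securities added to the Riksbank's portfolio → +140B.
Discount-window repayment 212 billion kronor: the Riksbank's securities portfolio is untouched → 0.
OMO purchase (from banks) 451 billion kronor: securities added to the Riksbank's portfolio → +451B.
Currency deposit 478 billion kronor: the Riksbank's securities portfolio is untouched → 0.
Net: 434 + 140 + 0 + 451 + 0 = +1025 billion.

+1025 billion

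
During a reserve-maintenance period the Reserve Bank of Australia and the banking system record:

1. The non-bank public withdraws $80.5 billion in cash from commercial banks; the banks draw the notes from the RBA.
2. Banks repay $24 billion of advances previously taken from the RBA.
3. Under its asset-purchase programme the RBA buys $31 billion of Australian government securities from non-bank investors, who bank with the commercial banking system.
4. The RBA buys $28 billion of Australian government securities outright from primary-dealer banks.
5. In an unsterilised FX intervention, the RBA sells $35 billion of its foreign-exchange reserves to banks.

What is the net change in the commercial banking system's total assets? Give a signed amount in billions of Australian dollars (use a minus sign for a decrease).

Currency withdrawal $80.5 billion: bank balance sheets shrink → −$80.5B.
Discount-window repayment $24 billion: bank balance sheets shrink → −$24B.
Asset purchase (from non-banks) $31 billion: bank balance sheets expand → +$31B.
OMO purchase (from banks) $28 billion: just an asset swap on bank balance sheets → 0.
FX sale $35 billion: just an asset swap on bank balance sheets → 0.
Net: −80.5 − 24 + 31 + 0 + 0 = -$73.5 billion.

-$73.5 billion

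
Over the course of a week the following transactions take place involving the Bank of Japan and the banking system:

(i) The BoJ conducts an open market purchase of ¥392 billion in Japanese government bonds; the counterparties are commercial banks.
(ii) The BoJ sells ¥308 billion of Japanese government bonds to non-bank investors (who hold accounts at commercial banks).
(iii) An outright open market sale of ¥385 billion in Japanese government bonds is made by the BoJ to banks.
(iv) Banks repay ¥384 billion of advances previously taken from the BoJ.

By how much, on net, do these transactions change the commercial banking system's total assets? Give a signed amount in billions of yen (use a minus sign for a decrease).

-¥692 billion

OMO purchase (from banks) ¥392 billion: just an asset swap on bank balance sheets → 0.
Asset sale (to non-banks) ¥308 billion: bank balance sheets shrink → −¥308B.
OMO sale (to banks) ¥385 billion: just an asset swap on bank balance sheets → 0.
Discount-window repayment ¥384 billion: bank balance sheets shrink → −¥384B.
Net: 0 − 308 + 0 − 384 = -¥692 billion.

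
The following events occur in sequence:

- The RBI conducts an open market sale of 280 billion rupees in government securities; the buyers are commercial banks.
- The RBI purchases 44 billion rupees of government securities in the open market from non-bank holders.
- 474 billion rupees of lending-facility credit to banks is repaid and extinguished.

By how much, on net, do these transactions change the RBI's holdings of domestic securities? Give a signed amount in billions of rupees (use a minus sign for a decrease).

OMO sale (to banks) 280 billion rupees: securities removed from the RBI's portfolio → −280B.
Asset purchase (from non-banks) 44 billion rupees: securities added to the RBI's portfolio → +44B.
Discount-window repayment 474 billion rupees: the RBI's securities portfolio is untouched → 0.
Net: −280 + 44 + 0 = -236 billion.

-236 billion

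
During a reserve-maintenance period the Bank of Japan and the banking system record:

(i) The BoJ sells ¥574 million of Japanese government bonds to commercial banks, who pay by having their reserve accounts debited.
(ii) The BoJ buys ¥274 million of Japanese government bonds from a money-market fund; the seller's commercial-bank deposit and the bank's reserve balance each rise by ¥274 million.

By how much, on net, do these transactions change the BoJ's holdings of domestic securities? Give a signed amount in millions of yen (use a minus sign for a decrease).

BoJ balance sheet:
  Assets:      Securities −¥300M
  Liabilities: Bank reserves −¥300M
So the change in the BoJ's holdings of domestic securities is -¥300 million.

-¥300 million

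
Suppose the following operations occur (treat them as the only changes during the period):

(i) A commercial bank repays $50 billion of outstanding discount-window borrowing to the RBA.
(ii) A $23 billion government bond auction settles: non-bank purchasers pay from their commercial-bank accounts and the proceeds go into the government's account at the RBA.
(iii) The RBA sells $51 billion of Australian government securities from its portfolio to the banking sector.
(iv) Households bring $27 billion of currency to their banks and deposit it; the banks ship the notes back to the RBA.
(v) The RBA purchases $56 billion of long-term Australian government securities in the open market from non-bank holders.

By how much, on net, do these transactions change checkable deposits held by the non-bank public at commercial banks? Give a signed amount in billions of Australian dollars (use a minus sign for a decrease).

+$60 billion

Discount-window repayment $50 billion: the counterparty is a bank, so public deposits are unchanged → 0.
Government account inflow $23 billion: non-bank counterparties' bank balances fall → −$23B.
OMO sale (to banks) $51 billion: the counterparty is a bank, so public deposits are unchanged → 0.
Currency deposit $27 billion: non-bank counterparties' bank balances rise → +$27B.
Asset purchase (from non-banks) $56 billion: non-bank counterparties' bank balances rise → +$56B.
Net: 0 − 23 + 0 + 27 + 56 = +$60 billion.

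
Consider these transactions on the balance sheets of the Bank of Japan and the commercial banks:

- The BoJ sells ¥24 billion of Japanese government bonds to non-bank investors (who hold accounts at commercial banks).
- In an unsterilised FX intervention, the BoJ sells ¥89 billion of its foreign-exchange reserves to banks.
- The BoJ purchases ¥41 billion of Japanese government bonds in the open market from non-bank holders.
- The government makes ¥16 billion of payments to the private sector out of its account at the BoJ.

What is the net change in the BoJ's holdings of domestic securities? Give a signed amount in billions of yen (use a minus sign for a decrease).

+¥17 billion

Asset sale (to non-banks) ¥24 billion: securities removed from the BoJ's portfolio → −¥24B.
FX sale ¥89 billion: the BoJ's securities portfolio is untouched → 0.
Asset purchase (from non-banks) ¥41 billion: securities added to the BoJ's portfolio → +¥41B.
Government spending ¥16 billion: the BoJ's securities portfolio is untouched → 0.
Net: −24 + 0 + 41 + 0 = +¥17 billion.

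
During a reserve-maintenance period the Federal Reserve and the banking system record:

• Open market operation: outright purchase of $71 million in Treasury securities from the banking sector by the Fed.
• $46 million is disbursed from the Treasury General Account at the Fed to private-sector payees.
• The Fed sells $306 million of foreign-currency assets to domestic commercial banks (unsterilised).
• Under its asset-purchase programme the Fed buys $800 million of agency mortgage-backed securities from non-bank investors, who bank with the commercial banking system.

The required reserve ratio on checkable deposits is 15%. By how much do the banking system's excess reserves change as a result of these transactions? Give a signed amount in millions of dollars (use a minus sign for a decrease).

+$484.1 million

OMO purchase (from banks) $71 million: reserves +$71M, deposits 0.
Government spending $46 million: reserves +$46M, deposits +$46M.
FX sale $306 million: reserves −$306M, deposits 0.
Asset purchase (from non-banks) $800 million: reserves +$800M, deposits +$800M.
Totals: Δreserves = +$611M, Δdeposits = +$846M.
Δrequired reserves = 15% × +$846M = +$126.9M.
Δexcess reserves = Δreserves − Δrequired = +$611M − (+$126.9M) = +$484.1 million.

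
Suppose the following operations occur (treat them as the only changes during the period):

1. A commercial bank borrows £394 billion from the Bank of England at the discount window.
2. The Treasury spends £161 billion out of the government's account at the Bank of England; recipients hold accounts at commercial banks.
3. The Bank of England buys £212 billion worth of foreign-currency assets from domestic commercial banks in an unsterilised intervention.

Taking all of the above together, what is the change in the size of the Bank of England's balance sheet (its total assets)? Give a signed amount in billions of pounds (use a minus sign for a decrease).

Discount-window loan £394 billion: a Bank of England asset is acquired → +£394B.
Government spending £161 billion: only the composition of liabilities changes → 0.
FX purchase £212 billion: a Bank of England asset is acquired → +£212B.
Net: 394 + 0 + 212 = +£606 billion.

+£606 billion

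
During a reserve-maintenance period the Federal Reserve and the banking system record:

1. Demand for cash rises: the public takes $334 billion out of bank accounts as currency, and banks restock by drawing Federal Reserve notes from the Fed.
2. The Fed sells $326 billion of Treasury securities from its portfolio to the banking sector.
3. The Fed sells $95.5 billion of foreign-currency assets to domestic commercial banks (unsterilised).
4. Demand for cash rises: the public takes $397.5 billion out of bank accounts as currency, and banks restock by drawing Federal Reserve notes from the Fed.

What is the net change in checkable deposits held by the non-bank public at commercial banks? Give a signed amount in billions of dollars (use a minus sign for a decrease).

Fed balance sheet:
  Assets:      Securities −$326B, Foreign assets −$95.5B
  Liabilities: Bank reserves −$1153B, Currency in circulation +$731.5B
Commercial banking system:
  Assets:      Reserves at CB −$1153B, Securities +$326B, Foreign assets +$95.5B
  Liabilities: Checkable deposits −$731.5B
So the change in checkable deposits held by the non-bank public at commercial banks is -$731.5 billion.

-$731.5 billion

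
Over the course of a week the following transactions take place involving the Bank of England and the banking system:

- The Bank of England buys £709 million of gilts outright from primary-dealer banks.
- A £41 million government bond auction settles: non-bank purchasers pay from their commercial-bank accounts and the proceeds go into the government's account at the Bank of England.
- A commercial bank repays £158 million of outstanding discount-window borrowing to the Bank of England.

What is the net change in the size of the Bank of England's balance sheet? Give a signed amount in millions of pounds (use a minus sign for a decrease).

+£551 million

Bank of England balance sheet:
  Assets:      Securities +£709M, Loans to banks −£158M
  Liabilities: Bank reserves +£510M, Government deposits +£41M
Commercial banking system:
  Assets:      Reserves at CB +£510M, Securities −£709M
  Liabilities: Checkable deposits −£41M, Borrowings from CB −£158M
Change in total Bank of England assets = +£551 million.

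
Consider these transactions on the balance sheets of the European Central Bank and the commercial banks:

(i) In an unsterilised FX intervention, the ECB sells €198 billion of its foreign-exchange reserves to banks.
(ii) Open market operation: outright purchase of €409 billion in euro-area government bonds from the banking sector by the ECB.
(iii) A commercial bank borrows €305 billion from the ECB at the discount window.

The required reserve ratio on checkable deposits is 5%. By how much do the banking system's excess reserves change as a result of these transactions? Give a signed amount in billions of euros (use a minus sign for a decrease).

+€516 billion

FX sale €198 billion: reserves −€198B, deposits 0.
OMO purchase (from banks) €409 billion: reserves +€409B, deposits 0.
Discount-window loan €305 billion: reserves +€305B, deposits 0.
Totals: Δreserves = +€516B, Δdeposits = 0.
Δrequired reserves = 5% × 0 = 0.
Δexcess reserves = Δreserves − Δrequired = +€516B − (0) = +€516 billion.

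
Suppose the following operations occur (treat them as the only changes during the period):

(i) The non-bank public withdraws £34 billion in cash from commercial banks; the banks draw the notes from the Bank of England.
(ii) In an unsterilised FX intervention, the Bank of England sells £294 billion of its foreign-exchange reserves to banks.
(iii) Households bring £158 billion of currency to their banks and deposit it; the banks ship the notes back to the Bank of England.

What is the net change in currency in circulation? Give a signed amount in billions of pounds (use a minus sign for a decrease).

Bank of England balance sheet:
  Assets:      Foreign assets −£294B
  Liabilities: Bank reserves −£170B, Currency in circulation −£124B
Commercial banking system:
  Assets:      Reserves at CB −£170B, Foreign assets +£294B
  Liabilities: Checkable deposits +£124B
So the change in currency in circulation is -£124 billion.

-£124 billion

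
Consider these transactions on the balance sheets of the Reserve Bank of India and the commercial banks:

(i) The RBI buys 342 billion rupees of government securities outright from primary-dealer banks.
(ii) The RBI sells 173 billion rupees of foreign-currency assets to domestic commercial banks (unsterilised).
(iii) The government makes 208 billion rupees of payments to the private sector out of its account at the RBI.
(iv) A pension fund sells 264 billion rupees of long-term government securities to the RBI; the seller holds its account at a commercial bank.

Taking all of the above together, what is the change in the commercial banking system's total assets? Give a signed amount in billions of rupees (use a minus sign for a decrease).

RBI balance sheet:
  Assets:      Securities +606B, Foreign assets −173B
  Liabilities: Bank reserves +641B, Government deposits −208B
Commercial banking system:
  Assets:      Reserves at CB +641B, Securities −342B, Foreign assets +173B
  Liabilities: Checkable deposits +472B
Change in total bank assets = +472 billion.

+472 billion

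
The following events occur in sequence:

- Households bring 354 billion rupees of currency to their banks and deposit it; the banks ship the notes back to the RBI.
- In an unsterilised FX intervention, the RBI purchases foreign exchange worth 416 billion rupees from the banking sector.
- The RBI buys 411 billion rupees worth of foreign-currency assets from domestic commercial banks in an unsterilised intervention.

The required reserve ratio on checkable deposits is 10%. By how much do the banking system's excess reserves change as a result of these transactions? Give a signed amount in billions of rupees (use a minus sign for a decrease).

+1145.6 billion

Currency deposit 354 billion rupees: reserves +354B, deposits +354B.
FX purchase 416 billion rupees: reserves +416B, deposits 0.
FX purchase 411 billion rupees: reserves +411B, deposits 0.
Totals: Δreserves = +1181B, Δdeposits = +354B.
Δrequired reserves = 10% × +354B = +35.4B.
Δexcess reserves = Δreserves − Δrequired = +1181B − (+35.4B) = +1145.6 billion.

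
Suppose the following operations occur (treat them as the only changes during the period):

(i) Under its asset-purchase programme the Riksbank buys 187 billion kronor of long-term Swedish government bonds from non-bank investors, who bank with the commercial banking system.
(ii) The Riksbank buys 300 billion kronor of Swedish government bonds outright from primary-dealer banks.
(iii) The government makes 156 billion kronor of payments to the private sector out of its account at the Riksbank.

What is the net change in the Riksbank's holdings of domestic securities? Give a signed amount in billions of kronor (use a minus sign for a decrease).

+487 billion

Riksbank balance sheet:
  Assets:      Securities +487B
  Liabilities: Bank reserves +643B, Government deposits −156B
So the change in the Riksbank's holdings of domestic securities is +487 billion.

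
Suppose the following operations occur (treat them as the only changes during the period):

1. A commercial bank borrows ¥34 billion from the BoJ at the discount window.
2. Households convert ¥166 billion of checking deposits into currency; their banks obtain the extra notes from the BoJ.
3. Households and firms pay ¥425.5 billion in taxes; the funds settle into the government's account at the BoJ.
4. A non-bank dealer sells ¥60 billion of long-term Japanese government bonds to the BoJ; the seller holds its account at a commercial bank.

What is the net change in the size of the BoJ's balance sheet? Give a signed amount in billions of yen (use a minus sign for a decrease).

+¥94 billion

BoJ balance sheet:
  Assets:      Securities +¥60B, Loans to banks +¥34B
  Liabilities: Bank reserves −¥497.5B, Currency in circulation +¥166B, Government deposits +¥425.5B
Change in total BoJ assets = +¥94 billion.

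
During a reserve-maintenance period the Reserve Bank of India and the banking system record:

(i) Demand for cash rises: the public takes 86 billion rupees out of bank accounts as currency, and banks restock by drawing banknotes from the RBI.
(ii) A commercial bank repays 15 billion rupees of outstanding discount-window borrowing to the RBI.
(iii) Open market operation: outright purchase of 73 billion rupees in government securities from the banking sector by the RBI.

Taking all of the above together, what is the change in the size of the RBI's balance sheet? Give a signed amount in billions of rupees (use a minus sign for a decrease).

+58 billion

RBI balance sheet:
  Assets:      Securities +73B, Loans to banks −15B
  Liabilities: Bank reserves −28B, Currency in circulation +86B
Commercial banking system:
  Assets:      Reserves at CB −28B, Securities −73B
  Liabilities: Checkable deposits −86B, Borrowings from CB −15B
Change in total RBI assets = +58 billion.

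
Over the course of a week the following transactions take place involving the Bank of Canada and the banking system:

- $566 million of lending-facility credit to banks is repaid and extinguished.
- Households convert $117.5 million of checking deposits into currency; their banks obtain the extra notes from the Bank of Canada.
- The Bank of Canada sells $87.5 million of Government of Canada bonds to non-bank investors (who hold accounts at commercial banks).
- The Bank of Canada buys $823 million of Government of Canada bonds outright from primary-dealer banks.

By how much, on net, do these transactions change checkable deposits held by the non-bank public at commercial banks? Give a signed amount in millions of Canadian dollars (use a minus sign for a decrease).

-$205 million

Discount-window repayment $566 million: the counterparty is a bank, so public deposits are unchanged → 0.
Currency withdrawal $117.5 million: non-bank counterparties' bank balances fall → −$117.5M.
Asset sale (to non-banks) $87.5 million: non-bank counterparties' bank balances fall → −$87.5M.
OMO purchase (from banks) $823 million: the counterparty is a bank, so public deposits are unchanged → 0.
Net: 0 − 117.5 − 87.5 + 0 = -$205 million.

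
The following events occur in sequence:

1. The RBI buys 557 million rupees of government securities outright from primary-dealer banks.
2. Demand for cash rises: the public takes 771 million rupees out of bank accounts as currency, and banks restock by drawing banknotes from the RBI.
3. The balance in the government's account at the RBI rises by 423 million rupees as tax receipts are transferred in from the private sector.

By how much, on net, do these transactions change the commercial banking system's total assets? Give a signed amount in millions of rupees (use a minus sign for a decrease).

OMO purchase (from banks) 557 million rupees: just an asset swap on bank balance sheets → 0.
Currency withdrawal 771 million rupees: bank balance sheets shrink → −771M.
Government account inflow 423 million rupees: bank balance sheets shrink → −423M.
Net: 0 − 771 − 423 = -1194 million.

-1194 million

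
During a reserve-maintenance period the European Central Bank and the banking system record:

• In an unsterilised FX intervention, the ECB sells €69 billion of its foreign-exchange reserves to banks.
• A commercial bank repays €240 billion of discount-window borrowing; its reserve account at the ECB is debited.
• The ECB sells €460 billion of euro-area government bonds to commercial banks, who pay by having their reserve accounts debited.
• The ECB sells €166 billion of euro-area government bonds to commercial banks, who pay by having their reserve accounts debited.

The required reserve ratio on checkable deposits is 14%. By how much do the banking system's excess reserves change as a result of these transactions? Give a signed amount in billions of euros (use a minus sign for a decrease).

FX sale €69 billion: reserves −€69B, deposits 0.
Discount-window repayment €240 billion: reserves −€240B, deposits 0.
OMO sale (to banks) €460 billion: reserves −€460B, deposits 0.
OMO sale (to banks) €166 billion: reserves −€166B, deposits 0.
Totals: Δreserves = −€935B, Δdeposits = 0.
Δrequired reserves = 14% × 0 = 0.
Δexcess reserves = Δreserves − Δrequired = −€935B − (0) = -€935 billion.

-€935 billion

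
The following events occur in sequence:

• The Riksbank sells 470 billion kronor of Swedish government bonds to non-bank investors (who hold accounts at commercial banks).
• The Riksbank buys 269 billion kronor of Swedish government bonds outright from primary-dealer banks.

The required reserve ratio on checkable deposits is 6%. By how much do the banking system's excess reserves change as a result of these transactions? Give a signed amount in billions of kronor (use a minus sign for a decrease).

-172.8 billion

Asset sale (to non-banks) 470 billion kronor: reserves −470B, deposits −470B.
OMO purchase (from banks) 269 billion kronor: reserves +269B, deposits 0.
Totals: Δreserves = −201B, Δdeposits = −470B.
Δrequired reserves = 6% × −470B = −28.2B.
Δexcess reserves = Δreserves − Δrequired = −201B − (−28.2B) = -172.8 billion.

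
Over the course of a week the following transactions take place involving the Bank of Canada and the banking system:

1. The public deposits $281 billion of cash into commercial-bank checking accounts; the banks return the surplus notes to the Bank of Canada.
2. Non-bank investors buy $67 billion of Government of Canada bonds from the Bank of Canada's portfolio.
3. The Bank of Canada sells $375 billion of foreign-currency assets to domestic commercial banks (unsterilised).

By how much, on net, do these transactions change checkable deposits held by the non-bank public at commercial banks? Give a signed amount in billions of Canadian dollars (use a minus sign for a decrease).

+$214 billion

Currency deposit $281 billion: non-bank counterparties' bank balances rise → +$281B.
Asset sale (to non-banks) $67 billion: non-bank counterparties' bank balances fall → −$67B.
FX sale $375 billion: the counterparty is a bank, so public deposits are unchanged → 0.
Net: 281 − 67 + 0 = +$214 billion.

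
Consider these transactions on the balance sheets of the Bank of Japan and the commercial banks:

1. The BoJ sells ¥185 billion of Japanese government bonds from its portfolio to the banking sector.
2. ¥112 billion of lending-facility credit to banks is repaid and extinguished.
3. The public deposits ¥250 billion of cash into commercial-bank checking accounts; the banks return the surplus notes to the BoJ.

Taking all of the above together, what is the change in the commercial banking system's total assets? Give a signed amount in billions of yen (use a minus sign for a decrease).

BoJ balance sheet:
  Assets:      Securities −¥185B, Loans to banks −¥112B
  Liabilities: Bank reserves −¥47B, Currency in circulation −¥250B
Commercial banking system:
  Assets:      Reserves at CB −¥47B, Securities +¥185B
  Liabilities: Checkable deposits +¥250B, Borrowings from CB −¥112B
Change in total bank assets = +¥138 billion.

+¥138 billion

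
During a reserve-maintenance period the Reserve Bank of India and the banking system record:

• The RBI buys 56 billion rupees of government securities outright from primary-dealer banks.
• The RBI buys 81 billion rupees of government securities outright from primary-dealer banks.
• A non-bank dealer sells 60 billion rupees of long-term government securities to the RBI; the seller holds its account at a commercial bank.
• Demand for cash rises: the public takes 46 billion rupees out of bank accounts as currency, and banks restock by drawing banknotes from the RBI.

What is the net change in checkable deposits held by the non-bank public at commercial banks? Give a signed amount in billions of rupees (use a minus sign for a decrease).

RBI balance sheet:
  Assets:      Securities +197B
  Liabilities: Bank reserves +151B, Currency in circulation +46B
Commercial banking system:
  Assets:      Reserves at CB +151B, Securities −137B
  Liabilities: Checkable deposits +14B
So the change in checkable deposits held by the non-bank public at commercial banks is +14 billion.

+14 billion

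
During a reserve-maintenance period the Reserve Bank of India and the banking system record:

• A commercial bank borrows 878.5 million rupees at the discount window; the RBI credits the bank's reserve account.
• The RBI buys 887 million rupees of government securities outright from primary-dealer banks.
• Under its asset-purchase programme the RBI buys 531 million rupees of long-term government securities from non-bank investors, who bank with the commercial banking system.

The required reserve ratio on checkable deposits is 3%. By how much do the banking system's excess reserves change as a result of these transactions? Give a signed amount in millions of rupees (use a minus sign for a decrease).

+2280.57 million

Discount-window loan 878.5 million rupees: reserves +878.5M, deposits 0.
OMO purchase (from banks) 887 million rupees: reserves +887M, deposits 0.
Asset purchase (from non-banks) 531 million rupees: reserves +531M, deposits +531M.
Totals: Δreserves = +2296.5M, Δdeposits = +531M.
Δrequired reserves = 3% × +531M = +15.93M.
Δexcess reserves = Δreserves − Δrequired = +2296.5M − (+15.93M) = +2280.57 million.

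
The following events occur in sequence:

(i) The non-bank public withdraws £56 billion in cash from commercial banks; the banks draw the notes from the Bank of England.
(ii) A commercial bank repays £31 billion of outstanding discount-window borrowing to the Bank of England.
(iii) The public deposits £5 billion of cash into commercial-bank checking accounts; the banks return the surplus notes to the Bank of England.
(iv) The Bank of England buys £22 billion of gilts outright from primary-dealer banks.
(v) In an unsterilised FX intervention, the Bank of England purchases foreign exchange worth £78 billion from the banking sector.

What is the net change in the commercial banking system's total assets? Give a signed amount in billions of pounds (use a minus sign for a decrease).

Currency withdrawal £56 billion: bank balance sheets shrink → −£56B.
Discount-window repayment £31 billion: bank balance sheets shrink → −£31B.
Currency deposit £5 billion: bank balance sheets expand → +£5B.
OMO purchase (from banks) £22 billion: just an asset swap on bank balance sheets → 0.
FX purchase £78 billion: just an asset swap on bank balance sheets → 0.
Net: −56 − 31 + 5 + 0 + 0 = -£82 billion.

-£82 billion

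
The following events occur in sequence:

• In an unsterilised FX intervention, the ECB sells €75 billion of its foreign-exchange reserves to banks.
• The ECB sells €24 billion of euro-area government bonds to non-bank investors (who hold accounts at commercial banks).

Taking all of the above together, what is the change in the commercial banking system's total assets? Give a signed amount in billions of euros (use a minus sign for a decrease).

-€24 billion

FX sale €75 billion: just an asset swap on bank balance sheets → 0.
Asset sale (to non-banks) €24 billion: bank balance sheets shrink → −€24B.
Net: 0 − 24 = -€24 billion.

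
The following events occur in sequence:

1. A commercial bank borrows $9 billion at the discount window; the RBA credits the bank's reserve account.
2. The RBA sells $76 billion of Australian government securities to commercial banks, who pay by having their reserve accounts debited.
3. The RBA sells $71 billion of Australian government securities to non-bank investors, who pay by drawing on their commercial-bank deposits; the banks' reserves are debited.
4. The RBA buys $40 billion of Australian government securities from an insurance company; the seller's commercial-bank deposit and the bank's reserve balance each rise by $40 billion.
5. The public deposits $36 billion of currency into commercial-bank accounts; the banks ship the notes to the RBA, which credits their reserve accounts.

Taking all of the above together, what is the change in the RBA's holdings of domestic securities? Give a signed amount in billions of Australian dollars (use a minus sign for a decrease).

-$107 billion

RBA balance sheet:
  Assets:      Securities −$107B, Loans to banks +$9B
  Liabilities: Bank reserves −$62B, Currency in circulation −$36B
Commercial banking system:
  Assets:      Reserves at CB −$62B, Securities +$76B
  Liabilities: Checkable deposits +$5B, Borrowings from CB +$9B
So the change in the RBA's holdings of domestic securities is -$107 billion.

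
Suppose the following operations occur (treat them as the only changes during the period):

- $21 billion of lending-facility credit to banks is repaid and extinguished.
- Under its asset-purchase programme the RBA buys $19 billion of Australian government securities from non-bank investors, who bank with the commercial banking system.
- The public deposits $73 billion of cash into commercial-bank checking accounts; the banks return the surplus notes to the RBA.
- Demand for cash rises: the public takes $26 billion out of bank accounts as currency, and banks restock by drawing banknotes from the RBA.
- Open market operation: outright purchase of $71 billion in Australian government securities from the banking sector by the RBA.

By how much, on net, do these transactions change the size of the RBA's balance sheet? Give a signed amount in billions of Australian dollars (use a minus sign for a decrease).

+$69 billion

Discount-window repayment $21 billion: an RBA asset is shed → −$21B.
Asset purchase (from non-banks) $19 billion: an RBA asset is acquired → +$19B.
Currency deposit $73 billion: only the composition of liabilities changes → 0.
Currency withdrawal $26 billion: only the composition of liabilities changes → 0.
OMO purchase (from banks) $71 billion: an RBA asset is acquired → +$71B.
Net: −21 + 19 + 0 + 0 + 71 = +$69 billion.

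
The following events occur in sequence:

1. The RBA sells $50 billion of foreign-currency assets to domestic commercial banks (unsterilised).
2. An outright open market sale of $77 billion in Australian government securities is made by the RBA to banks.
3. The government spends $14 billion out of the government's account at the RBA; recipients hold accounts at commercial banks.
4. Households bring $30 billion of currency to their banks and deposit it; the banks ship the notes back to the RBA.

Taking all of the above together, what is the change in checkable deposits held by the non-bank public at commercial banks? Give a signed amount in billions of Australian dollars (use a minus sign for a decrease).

+$44 billion

FX sale $50 billion: the counterparty is a bank, so public deposits are unchanged → 0.
OMO sale (to banks) $77 billion: the counterparty is a bank, so public deposits are unchanged → 0.
Government spending $14 billion: non-bank counterparties' bank balances rise → +$14B.
Currency deposit $30 billion: non-bank counterparties' bank balances rise → +$30B.
Net: 0 + 0 + 14 + 30 = +$44 billion.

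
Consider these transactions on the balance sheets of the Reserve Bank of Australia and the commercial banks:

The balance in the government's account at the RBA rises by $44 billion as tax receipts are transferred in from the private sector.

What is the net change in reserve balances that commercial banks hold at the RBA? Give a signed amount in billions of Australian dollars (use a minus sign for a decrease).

-$44 billion

RBA balance sheet:
  Assets:      no change
  Liabilities: Bank reserves −$44B, Government deposits +$44B
Commercial banking system:
  Assets:      Reserves at CB −$44B
  Liabilities: Checkable deposits −$44B
So the change in reserve balances that commercial banks hold at the RBA is -$44 billion.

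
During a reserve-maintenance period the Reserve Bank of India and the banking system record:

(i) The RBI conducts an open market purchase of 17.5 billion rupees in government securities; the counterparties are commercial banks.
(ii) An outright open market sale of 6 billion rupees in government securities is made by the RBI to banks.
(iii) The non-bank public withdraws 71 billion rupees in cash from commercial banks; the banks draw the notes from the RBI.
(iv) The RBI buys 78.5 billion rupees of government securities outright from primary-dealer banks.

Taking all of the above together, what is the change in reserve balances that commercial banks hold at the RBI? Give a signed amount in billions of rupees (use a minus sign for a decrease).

+19 billion

RBI balance sheet:
  Assets:      Securities +90B
  Liabilities: Bank reserves +19B, Currency in circulation +71B
Commercial banking system:
  Assets:      Reserves at CB +19B, Securities −90B
  Liabilities: Checkable deposits −71B
So the change in reserve balances that commercial banks hold at the RBI is +19 billion.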